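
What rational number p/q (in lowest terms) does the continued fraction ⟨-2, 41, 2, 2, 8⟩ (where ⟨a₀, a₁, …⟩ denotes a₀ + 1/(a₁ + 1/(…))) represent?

Starting at the tail and folding back:
Start with 8.
2 + 1/(8/1) = 2 + 1/8 = 17/8
2 + 1/(17/8) = 2 + 8/17 = 42/17
41 + 1/(42/17) = 41 + 17/42 = 1739/42
-2 + 1/(1739/42) = -2 + 42/1739 = -3436/1739

-3436/1739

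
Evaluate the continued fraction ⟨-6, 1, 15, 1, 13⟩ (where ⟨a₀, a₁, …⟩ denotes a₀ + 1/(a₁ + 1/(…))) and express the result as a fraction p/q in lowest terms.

Start with 13.
1 + 1/(13/1) = 1 + 1/13 = 14/13
15 + 1/(14/13) = 15 + 13/14 = 223/14
1 + 1/(223/14) = 1 + 14/223 = 237/223
-6 + 1/(237/223) = -6 + 223/237 = -1199/237

-1199/237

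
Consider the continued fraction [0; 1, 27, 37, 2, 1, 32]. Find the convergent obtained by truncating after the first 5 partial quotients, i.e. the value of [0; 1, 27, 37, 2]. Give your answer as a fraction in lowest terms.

Start with 2.
37 + 1/(2/1) = 37 + 1/2 = 75/2
27 + 1/(75/2) = 27 + 2/75 = 2027/75
1 + 1/(2027/75) = 1 + 75/2027 = 2102/2027
0 + 1/(2102/2027) = 0 + 2027/2102 = 2027/2102

2027/2102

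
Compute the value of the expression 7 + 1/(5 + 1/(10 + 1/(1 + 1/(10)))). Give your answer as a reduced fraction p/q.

a_0 = 7: 7/1
a_1 = 5: 36/5
a_2 = 10: 367/51
a_3 = 1: 403/56
a_4 = 10: 4397/611

4397/611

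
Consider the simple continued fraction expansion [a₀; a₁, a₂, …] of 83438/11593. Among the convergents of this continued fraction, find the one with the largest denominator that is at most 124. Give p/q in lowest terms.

a_0 = 7: 7/1  (≤ bound)
a_1 = 5: 36/5  (≤ bound)
a_2 = 14: 511/71  (≤ bound)
a_3 = 2: 1058/147  (> 124, stop)

511/71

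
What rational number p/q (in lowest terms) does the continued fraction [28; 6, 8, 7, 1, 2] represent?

Compute successive convergents:
a_0 = 28: 28/1
a_1 = 6: 169/6
a_2 = 8: 1380/49
a_3 = 7: 9829/349
a_4 = 1: 11209/398
a_5 = 2: 32247/1145

32247/1145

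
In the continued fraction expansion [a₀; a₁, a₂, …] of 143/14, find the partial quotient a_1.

4

Run the Euclidean algorithm, recording each quotient:
143 = 10·14 + 3, so a_0 = 10
14 = 4·3 + 2, so a_1 = 4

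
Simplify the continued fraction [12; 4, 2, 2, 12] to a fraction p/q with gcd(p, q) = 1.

3338/273

Start with 12.
2 + 1/(12/1) = 2 + 1/12 = 25/12
2 + 1/(25/12) = 2 + 12/25 = 62/25
4 + 1/(62/25) = 4 + 25/62 = 273/62
12 + 1/(273/62) = 12 + 62/273 = 3338/273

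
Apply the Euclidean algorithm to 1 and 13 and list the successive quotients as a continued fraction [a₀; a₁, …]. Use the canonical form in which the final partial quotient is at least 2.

[0; 13]

⌊1/13⌋ = 0, remainder 1
⌊13/1⌋ = 13, remainder 0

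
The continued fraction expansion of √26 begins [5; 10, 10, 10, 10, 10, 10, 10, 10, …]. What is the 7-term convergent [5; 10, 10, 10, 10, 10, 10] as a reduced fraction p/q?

5357035/1050601

Start with 10.
10 + 1/(10/1) = 10 + 1/10 = 101/10
10 + 1/(101/10) = 10 + 10/101 = 1020/101
10 + 1/(1020/101) = 10 + 101/1020 = 10301/1020
10 + 1/(10301/1020) = 10 + 1020/10301 = 104030/10301
10 + 1/(104030/10301) = 10 + 10301/104030 = 1050601/104030
5 + 1/(1050601/104030) = 5 + 104030/1050601 = 5357035/1050601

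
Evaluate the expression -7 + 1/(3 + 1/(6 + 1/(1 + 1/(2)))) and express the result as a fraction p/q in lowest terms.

a_0 = -7: -7/1
a_1 = 3: -20/3
a_2 = 6: -127/19
a_3 = 1: -147/22
a_4 = 2: -421/63

-421/63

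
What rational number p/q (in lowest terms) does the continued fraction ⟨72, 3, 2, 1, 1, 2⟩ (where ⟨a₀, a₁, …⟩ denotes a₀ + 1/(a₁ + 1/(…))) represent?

Work from the innermost term outward:
Start with 2.
1 + 1/(2/1) = 1 + 1/2 = 3/2
1 + 1/(3/2) = 1 + 2/3 = 5/3
2 + 1/(5/3) = 2 + 3/5 = 13/5
3 + 1/(13/5) = 3 + 5/13 = 44/13
72 + 1/(44/13) = 72 + 13/44 = 3181/44

3181/44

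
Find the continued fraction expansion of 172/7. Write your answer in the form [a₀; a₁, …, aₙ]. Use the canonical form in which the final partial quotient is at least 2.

[24; 1, 1, 3]

172 = 24·7 + 4, so a_0 = 24
7 = 1·4 + 3, so a_1 = 1
4 = 1·3 + 1, so a_2 = 1
3 = 3·1 + 0, so a_3 = 3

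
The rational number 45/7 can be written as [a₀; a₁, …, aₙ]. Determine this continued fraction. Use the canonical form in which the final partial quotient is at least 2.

[6; 2, 3]

⌊45/7⌋ = 6, remainder 3
⌊7/3⌋ = 2, remainder 1
⌊3/1⌋ = 3, remainder 0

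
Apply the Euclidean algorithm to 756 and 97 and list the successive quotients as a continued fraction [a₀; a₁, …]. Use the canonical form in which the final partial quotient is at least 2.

[7; 1, 3, 1, 5, 1, 2]

Apply division with remainder until the remainder is 0:
756 ÷ 97 → quotient 7, remainder 77
97 ÷ 77 → quotient 1, remainder 20
77 ÷ 20 → quotient 3, remainder 17
20 ÷ 17 → quotient 1, remainder 3
17 ÷ 3 → quotient 5, remainder 2
3 ÷ 2 → quotient 1, remainder 1
2 ÷ 1 → quotient 2, remainder 0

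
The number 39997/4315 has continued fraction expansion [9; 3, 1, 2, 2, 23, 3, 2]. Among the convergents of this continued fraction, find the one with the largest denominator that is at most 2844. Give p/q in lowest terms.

17176/1853

List convergents until the denominator exceeds the bound:
a_0 = 9: 9/1  (≤ bound)
a_1 = 3: 28/3  (≤ bound)
a_2 = 1: 37/4  (≤ bound)
a_3 = 2: 102/11  (≤ bound)
a_4 = 2: 241/26  (≤ bound)
a_5 = 23: 5645/609  (≤ bound)
a_6 = 3: 17176/1853  (≤ bound)
a_7 = 2: 39997/4315  (> 2844, stop)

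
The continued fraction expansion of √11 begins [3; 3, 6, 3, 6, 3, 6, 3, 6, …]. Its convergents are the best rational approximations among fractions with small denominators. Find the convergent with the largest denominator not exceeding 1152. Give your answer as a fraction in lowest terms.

1257/379

List convergents until the denominator exceeds the bound:
a_0 = 3: 3/1  (≤ bound)
a_1 = 3: 10/3  (≤ bound)
a_2 = 6: 63/19  (≤ bound)
a_3 = 3: 199/60  (≤ bound)
a_4 = 6: 1257/379  (≤ bound)
a_5 = 3: 3970/1197  (> 1152, stop)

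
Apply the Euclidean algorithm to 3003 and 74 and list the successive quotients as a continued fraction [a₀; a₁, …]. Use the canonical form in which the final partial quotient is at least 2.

3003 ÷ 74 → quotient 40, remainder 43
74 ÷ 43 → quotient 1, remainder 31
43 ÷ 31 → quotient 1, remainder 12
31 ÷ 12 → quotient 2, remainder 7
12 ÷ 7 → quotient 1, remainder 5
7 ÷ 5 → quotient 1, remainder 2
5 ÷ 2 → quotient 2, remainder 1
2 ÷ 1 → quotient 2, remainder 0

[40; 1, 1, 2, 1, 1, 2, 2]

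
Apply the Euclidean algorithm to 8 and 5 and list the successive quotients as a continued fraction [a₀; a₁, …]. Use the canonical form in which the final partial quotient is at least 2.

[1; 1, 1, 2]

Apply division with remainder until the remainder is 0:
⌊8/5⌋ = 1, remainder 3
⌊5/3⌋ = 1, remainder 2
⌊3/2⌋ = 1, remainder 1
⌊2/1⌋ = 2, remainder 0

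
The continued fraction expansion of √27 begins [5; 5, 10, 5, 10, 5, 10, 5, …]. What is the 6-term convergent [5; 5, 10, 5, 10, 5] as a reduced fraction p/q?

70226/13515

Collapse the nested fraction from the inside out:
Start with 5.
10 + 1/(5/1) = 10 + 1/5 = 51/5
5 + 1/(51/5) = 5 + 5/51 = 260/51
10 + 1/(260/51) = 10 + 51/260 = 2651/260
5 + 1/(2651/260) = 5 + 260/2651 = 13515/2651
5 + 1/(13515/2651) = 5 + 2651/13515 = 70226/13515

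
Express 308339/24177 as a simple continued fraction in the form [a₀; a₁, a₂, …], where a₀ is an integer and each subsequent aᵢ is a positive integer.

[12; 1, 3, 18, 8, 4, 2, 4]

Apply division with remainder until the remainder is 0:
⌊308339/24177⌋ = 12, remainder 18215
⌊24177/18215⌋ = 1, remainder 5962
⌊18215/5962⌋ = 3, remainder 329
⌊5962/329⌋ = 18, remainder 40
⌊329/40⌋ = 8, remainder 9
⌊40/9⌋ = 4, remainder 4
⌊9/4⌋ = 2, remainder 1
⌊4/1⌋ = 4, remainder 0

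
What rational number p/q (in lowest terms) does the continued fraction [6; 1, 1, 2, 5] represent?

178/27

Starting at the tail and folding back:
Start with 5.
2 + 1/(5/1) = 2 + 1/5 = 11/5
1 + 1/(11/5) = 1 + 5/11 = 16/11
1 + 1/(16/11) = 1 + 11/16 = 27/16
6 + 1/(27/16) = 6 + 16/27 = 178/27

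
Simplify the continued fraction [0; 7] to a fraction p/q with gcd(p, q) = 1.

1/7

Start with 7.
0 + 1/(7/1) = 0 + 1/7 = 1/7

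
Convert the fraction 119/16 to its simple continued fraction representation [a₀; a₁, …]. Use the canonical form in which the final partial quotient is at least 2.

[7; 2, 3, 2]

Repeatedly divide and take the remainder:
119 ÷ 16 → quotient 7, remainder 7
16 ÷ 7 → quotient 2, remainder 2
7 ÷ 2 → quotient 3, remainder 1
2 ÷ 1 → quotient 2, remainder 0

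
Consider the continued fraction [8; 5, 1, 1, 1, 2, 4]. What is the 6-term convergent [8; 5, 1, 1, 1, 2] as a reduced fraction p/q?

Start with 2.
1 + 1/(2/1) = 1 + 1/2 = 3/2
1 + 1/(3/2) = 1 + 2/3 = 5/3
1 + 1/(5/3) = 1 + 3/5 = 8/5
5 + 1/(8/5) = 5 + 5/8 = 45/8
8 + 1/(45/8) = 8 + 8/45 = 368/45

368/45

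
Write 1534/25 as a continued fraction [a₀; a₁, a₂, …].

[61; 2, 1, 3, 2]

1534 ÷ 25 → quotient 61, remainder 9
25 ÷ 9 → quotient 2, remainder 7
9 ÷ 7 → quotient 1, remainder 2
7 ÷ 2 → quotient 3, remainder 1
2 ÷ 1 → quotient 2, remainder 0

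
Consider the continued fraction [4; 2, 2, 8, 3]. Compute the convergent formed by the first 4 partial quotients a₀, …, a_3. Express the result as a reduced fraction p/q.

a_0 = 4: 4/1
a_1 = 2: 9/2
a_2 = 2: 22/5
a_3 = 8: 185/42

185/42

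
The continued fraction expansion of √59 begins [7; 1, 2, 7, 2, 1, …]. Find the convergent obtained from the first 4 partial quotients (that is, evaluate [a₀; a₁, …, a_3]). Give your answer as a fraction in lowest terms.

a_0 = 7: 7/1
a_1 = 1: 8/1
a_2 = 2: 23/3
a_3 = 7: 169/22

169/22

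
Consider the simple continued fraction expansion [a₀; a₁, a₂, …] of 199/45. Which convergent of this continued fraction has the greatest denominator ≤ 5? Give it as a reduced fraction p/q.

22/5

List convergents until the denominator exceeds the bound:
a_0 = 4: 4/1  (≤ bound)
a_1 = 2: 9/2  (≤ bound)
a_2 = 2: 22/5  (≤ bound)
a_3 = 1: 31/7  (> 5, stop)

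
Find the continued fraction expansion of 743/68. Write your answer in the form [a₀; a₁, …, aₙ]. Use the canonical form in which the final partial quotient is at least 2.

[10; 1, 12, 1, 1, 2]

743 ÷ 68 → quotient 10, remainder 63
68 ÷ 63 → quotient 1, remainder 5
63 ÷ 5 → quotient 12, remainder 3
5 ÷ 3 → quotient 1, remainder 2
3 ÷ 2 → quotient 1, remainder 1
2 ÷ 1 → quotient 2, remainder 0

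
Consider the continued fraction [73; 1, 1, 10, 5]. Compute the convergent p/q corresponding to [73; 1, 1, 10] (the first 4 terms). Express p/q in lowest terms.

Build up convergents one term at a time:
a_0 = 73: 73/1
a_1 = 1: 74/1
a_2 = 1: 147/2
a_3 = 10: 1544/21

1544/21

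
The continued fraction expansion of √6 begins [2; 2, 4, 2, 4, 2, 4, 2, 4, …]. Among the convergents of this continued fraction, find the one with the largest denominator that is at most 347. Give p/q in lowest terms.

a_0 = 2: 2/1  (≤ bound)
a_1 = 2: 5/2  (≤ bound)
a_2 = 4: 22/9  (≤ bound)
a_3 = 2: 49/20  (≤ bound)
a_4 = 4: 218/89  (≤ bound)
a_5 = 2: 485/198  (≤ bound)
a_6 = 4: 2158/881  (> 347, stop)

485/198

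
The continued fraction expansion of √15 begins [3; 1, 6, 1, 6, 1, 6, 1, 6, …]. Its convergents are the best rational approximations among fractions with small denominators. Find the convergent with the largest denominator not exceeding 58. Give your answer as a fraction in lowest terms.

213/55

a_0 = 3: 3/1  (≤ bound)
a_1 = 1: 4/1  (≤ bound)
a_2 = 6: 27/7  (≤ bound)
a_3 = 1: 31/8  (≤ bound)
a_4 = 6: 213/55  (≤ bound)
a_5 = 1: 244/63  (> 58, stop)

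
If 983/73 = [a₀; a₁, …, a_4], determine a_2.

6

Run the Euclidean algorithm, recording each quotient:
⌊983/73⌋ = 13, remainder 34
⌊73/34⌋ = 2, remainder 5
⌊34/5⌋ = 6, remainder 4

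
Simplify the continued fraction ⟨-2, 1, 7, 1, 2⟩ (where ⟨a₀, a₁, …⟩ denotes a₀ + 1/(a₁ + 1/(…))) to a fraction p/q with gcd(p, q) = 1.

Use the convergent recurrence hₖ = aₖ·hₖ₋₁ + hₖ₋₂ (and likewise for the denominators kₖ):
a_0 = -2: -2/1
a_1 = 1: -1/1
a_2 = 7: -9/8
a_3 = 1: -10/9
a_4 = 2: -29/26

-29/26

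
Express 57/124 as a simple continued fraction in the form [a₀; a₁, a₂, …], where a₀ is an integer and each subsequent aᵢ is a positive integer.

[0; 2, 5, 1, 2, 3]

57 = 0·124 + 57, so a_0 = 0
124 = 2·57 + 10, so a_1 = 2
57 = 5·10 + 7, so a_2 = 5
10 = 1·7 + 3, so a_3 = 1
7 = 2·3 + 1, so a_4 = 2
3 = 3·1 + 0, so a_5 = 3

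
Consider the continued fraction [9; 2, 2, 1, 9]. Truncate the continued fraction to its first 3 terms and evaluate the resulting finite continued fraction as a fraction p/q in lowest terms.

Start with 2.
2 + 1/(2/1) = 2 + 1/2 = 5/2
9 + 1/(5/2) = 9 + 2/5 = 47/5

47/5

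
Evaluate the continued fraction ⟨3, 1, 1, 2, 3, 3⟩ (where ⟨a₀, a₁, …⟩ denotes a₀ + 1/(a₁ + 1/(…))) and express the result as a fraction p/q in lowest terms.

a_0 = 3: 3/1
a_1 = 1: 4/1
a_2 = 1: 7/2
a_3 = 2: 18/5
a_4 = 3: 61/17
a_5 = 3: 201/56

201/56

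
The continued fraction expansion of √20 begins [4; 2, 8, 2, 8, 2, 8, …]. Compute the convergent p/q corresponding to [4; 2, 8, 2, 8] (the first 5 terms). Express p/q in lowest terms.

1364/305

a_0 = 4: 4/1
a_1 = 2: 9/2
a_2 = 8: 76/17
a_3 = 2: 161/36
a_4 = 8: 1364/305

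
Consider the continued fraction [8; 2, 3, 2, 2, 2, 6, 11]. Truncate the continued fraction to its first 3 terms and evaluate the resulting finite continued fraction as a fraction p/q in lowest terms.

a_0 = 8: 8/1
a_1 = 2: 17/2
a_2 = 3: 59/7

59/7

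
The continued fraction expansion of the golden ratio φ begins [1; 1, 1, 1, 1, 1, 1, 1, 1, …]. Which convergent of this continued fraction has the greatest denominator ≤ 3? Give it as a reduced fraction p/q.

a_0 = 1: 1/1  (≤ bound)
a_1 = 1: 2/1  (≤ bound)
a_2 = 1: 3/2  (≤ bound)
a_3 = 1: 5/3  (≤ bound)
a_4 = 1: 8/5  (> 3, stop)

5/3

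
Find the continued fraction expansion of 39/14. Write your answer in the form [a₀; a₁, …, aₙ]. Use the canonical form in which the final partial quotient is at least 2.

⌊39/14⌋ = 2, remainder 11
⌊14/11⌋ = 1, remainder 3
⌊11/3⌋ = 3, remainder 2
⌊3/2⌋ = 1, remainder 1
⌊2/1⌋ = 2, remainder 0

[2; 1, 3, 1, 2]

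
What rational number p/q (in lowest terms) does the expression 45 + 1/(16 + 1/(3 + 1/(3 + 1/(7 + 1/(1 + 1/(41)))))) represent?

Build up convergents one term at a time:
a_0 = 45: 45/1
a_1 = 16: 721/16
a_2 = 3: 2208/49
a_3 = 3: 7345/163
a_4 = 7: 53623/1190
a_5 = 1: 60968/1353
a_6 = 41: 2553311/56663

2553311/56663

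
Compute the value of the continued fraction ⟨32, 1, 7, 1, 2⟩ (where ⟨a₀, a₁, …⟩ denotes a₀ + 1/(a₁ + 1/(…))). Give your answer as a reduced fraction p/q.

Start with 2.
1 + 1/(2/1) = 1 + 1/2 = 3/2
7 + 1/(3/2) = 7 + 2/3 = 23/3
1 + 1/(23/3) = 1 + 3/23 = 26/23
32 + 1/(26/23) = 32 + 23/26 = 855/26

855/26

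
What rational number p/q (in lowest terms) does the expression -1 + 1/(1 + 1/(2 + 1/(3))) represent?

-3/10

a_0 = -1: -1/1
a_1 = 1: 0/1
a_2 = 2: -1/3
a_3 = 3: -3/10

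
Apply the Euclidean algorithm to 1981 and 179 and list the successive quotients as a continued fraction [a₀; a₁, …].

[11; 14, 1, 11]

⌊1981/179⌋ = 11, remainder 12
⌊179/12⌋ = 14, remainder 11
⌊12/11⌋ = 1, remainder 1
⌊11/1⌋ = 11, remainder 0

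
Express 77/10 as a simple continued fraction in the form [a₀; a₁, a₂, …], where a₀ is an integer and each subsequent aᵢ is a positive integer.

[7; 1, 2, 3]

77 ÷ 10 → quotient 7, remainder 7
10 ÷ 7 → quotient 1, remainder 3
7 ÷ 3 → quotient 2, remainder 1
3 ÷ 1 → quotient 3, remainder 0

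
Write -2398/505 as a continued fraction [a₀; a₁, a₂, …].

-2398 = -5·505 + 127, so a_0 = -5
505 = 3·127 + 124, so a_1 = 3
127 = 1·124 + 3, so a_2 = 1
124 = 41·3 + 1, so a_3 = 41
3 = 3·1 + 0, so a_4 = 3

[-5; 3, 1, 41, 3]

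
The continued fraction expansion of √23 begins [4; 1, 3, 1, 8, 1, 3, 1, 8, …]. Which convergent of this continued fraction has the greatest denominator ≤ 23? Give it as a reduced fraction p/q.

24/5

a_0 = 4: 4/1  (≤ bound)
a_1 = 1: 5/1  (≤ bound)
a_2 = 3: 19/4  (≤ bound)
a_3 = 1: 24/5  (≤ bound)
a_4 = 8: 211/44  (> 23, stop)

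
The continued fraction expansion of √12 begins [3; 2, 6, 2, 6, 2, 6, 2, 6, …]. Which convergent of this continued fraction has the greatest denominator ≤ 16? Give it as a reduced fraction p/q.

45/13

a_0 = 3: 3/1  (≤ bound)
a_1 = 2: 7/2  (≤ bound)
a_2 = 6: 45/13  (≤ bound)
a_3 = 2: 97/28  (> 16, stop)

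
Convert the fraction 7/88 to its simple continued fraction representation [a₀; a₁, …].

7 ÷ 88 → quotient 0, remainder 7
88 ÷ 7 → quotient 12, remainder 4
7 ÷ 4 → quotient 1, remainder 3
4 ÷ 3 → quotient 1, remainder 1
3 ÷ 1 → quotient 3, remainder 0

[0; 12, 1, 1, 3]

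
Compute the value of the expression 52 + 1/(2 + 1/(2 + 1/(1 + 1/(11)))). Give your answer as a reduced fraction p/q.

4299/82

Start with 11.
1 + 1/(11/1) = 1 + 1/11 = 12/11
2 + 1/(12/11) = 2 + 11/12 = 35/12
2 + 1/(35/12) = 2 + 12/35 = 82/35
52 + 1/(82/35) = 52 + 35/82 = 4299/82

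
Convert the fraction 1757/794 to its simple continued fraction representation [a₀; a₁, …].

Run the Euclidean algorithm, recording each quotient:
⌊1757/794⌋ = 2, remainder 169
⌊794/169⌋ = 4, remainder 118
⌊169/118⌋ = 1, remainder 51
⌊118/51⌋ = 2, remainder 16
⌊51/16⌋ = 3, remainder 3
⌊16/3⌋ = 5, remainder 1
⌊3/1⌋ = 3, remainder 0

[2; 4, 1, 2, 3, 5, 3]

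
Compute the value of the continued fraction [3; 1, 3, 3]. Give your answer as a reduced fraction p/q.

a_0 = 3: 3/1
a_1 = 1: 4/1
a_2 = 3: 15/4
a_3 = 3: 49/13

49/13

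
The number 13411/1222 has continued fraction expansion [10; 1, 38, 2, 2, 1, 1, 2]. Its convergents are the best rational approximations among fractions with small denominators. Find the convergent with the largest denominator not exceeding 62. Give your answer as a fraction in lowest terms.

a_0 = 10: 10/1  (≤ bound)
a_1 = 1: 11/1  (≤ bound)
a_2 = 38: 428/39  (≤ bound)
a_3 = 2: 867/79  (> 62, stop)

428/39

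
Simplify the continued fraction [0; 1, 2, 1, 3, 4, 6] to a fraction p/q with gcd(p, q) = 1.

293/399

Start with 6.
4 + 1/(6/1) = 4 + 1/6 = 25/6
3 + 1/(25/6) = 3 + 6/25 = 81/25
1 + 1/(81/25) = 1 + 25/81 = 106/81
2 + 1/(106/81) = 2 + 81/106 = 293/106
1 + 1/(293/106) = 1 + 106/293 = 399/293
0 + 1/(399/293) = 0 + 293/399 = 293/399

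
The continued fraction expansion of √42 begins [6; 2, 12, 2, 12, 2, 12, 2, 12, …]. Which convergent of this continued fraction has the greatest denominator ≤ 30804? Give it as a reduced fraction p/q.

a_0 = 6: 6/1  (≤ bound)
a_1 = 2: 13/2  (≤ bound)
a_2 = 12: 162/25  (≤ bound)
a_3 = 2: 337/52  (≤ bound)
a_4 = 12: 4206/649  (≤ bound)
a_5 = 2: 8749/1350  (≤ bound)
a_6 = 12: 109194/16849  (≤ bound)
a_7 = 2: 227137/35048  (> 30804, stop)

109194/16849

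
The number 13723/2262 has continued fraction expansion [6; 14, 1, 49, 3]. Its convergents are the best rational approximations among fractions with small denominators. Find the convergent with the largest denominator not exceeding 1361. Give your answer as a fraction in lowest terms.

4544/749

a_0 = 6: 6/1  (≤ bound)
a_1 = 14: 85/14  (≤ bound)
a_2 = 1: 91/15  (≤ bound)
a_3 = 49: 4544/749  (≤ bound)
a_4 = 3: 13723/2262  (> 1361, stop)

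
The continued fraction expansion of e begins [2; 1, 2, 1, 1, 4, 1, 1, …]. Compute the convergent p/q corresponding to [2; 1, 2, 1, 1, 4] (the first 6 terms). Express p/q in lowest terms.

Work from the innermost term outward:
Start with 4.
1 + 1/(4/1) = 1 + 1/4 = 5/4
1 + 1/(5/4) = 1 + 4/5 = 9/5
2 + 1/(9/5) = 2 + 5/9 = 23/9
1 + 1/(23/9) = 1 + 9/23 = 32/23
2 + 1/(32/23) = 2 + 23/32 = 87/32

87/32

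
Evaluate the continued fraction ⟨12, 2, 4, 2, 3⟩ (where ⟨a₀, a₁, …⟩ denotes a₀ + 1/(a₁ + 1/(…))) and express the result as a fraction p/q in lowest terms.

Start with 3.
2 + 1/(3/1) = 2 + 1/3 = 7/3
4 + 1/(7/3) = 4 + 3/7 = 31/7
2 + 1/(31/7) = 2 + 7/31 = 69/31
12 + 1/(69/31) = 12 + 31/69 = 859/69

859/69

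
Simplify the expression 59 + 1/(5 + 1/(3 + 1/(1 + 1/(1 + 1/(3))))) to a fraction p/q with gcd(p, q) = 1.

7813/132

Work from the innermost term outward:
Start with 3.
1 + 1/(3/1) = 1 + 1/3 = 4/3
1 + 1/(4/3) = 1 + 3/4 = 7/4
3 + 1/(7/4) = 3 + 4/7 = 25/7
5 + 1/(25/7) = 5 + 7/25 = 132/25
59 + 1/(132/25) = 59 + 25/132 = 7813/132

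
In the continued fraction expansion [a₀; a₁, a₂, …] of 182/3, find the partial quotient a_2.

182 ÷ 3 → quotient 60, remainder 2
3 ÷ 2 → quotient 1, remainder 1
2 ÷ 1 → quotient 2, remainder 0

2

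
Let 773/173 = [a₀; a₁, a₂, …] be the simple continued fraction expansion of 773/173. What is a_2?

7

773 = 4·173 + 81, so a_0 = 4
173 = 2·81 + 11, so a_1 = 2
81 = 7·11 + 4, so a_2 = 7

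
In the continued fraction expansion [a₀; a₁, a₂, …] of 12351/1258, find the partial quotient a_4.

37

12351 ÷ 1258 → quotient 9, remainder 1029
1258 ÷ 1029 → quotient 1, remainder 229
1029 ÷ 229 → quotient 4, remainder 113
229 ÷ 113 → quotient 2, remainder 3
113 ÷ 3 → quotient 37, remainder 2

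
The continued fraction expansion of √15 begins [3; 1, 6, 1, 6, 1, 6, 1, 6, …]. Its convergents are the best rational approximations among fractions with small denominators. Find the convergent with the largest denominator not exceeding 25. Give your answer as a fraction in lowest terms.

31/8

a_0 = 3: 3/1  (≤ bound)
a_1 = 1: 4/1  (≤ bound)
a_2 = 6: 27/7  (≤ bound)
a_3 = 1: 31/8  (≤ bound)
a_4 = 6: 213/55  (> 25, stop)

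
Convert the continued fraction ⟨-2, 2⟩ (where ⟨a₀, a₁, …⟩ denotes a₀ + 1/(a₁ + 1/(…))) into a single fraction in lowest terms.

a_0 = -2: -2/1
a_1 = 2: -3/2

-3/2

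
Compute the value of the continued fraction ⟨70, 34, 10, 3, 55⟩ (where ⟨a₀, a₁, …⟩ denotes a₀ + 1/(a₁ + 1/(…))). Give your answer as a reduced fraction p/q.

Start with 55.
3 + 1/(55/1) = 3 + 1/55 = 166/55
10 + 1/(166/55) = 10 + 55/166 = 1715/166
34 + 1/(1715/166) = 34 + 166/1715 = 58476/1715
70 + 1/(58476/1715) = 70 + 1715/58476 = 4095035/58476

4095035/58476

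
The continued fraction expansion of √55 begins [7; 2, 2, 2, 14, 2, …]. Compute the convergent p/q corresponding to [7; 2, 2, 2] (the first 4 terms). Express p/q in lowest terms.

89/12

Start with 2.
2 + 1/(2/1) = 2 + 1/2 = 5/2
2 + 1/(5/2) = 2 + 2/5 = 12/5
7 + 1/(12/5) = 7 + 5/12 = 89/12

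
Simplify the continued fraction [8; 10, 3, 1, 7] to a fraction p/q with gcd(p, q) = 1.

2575/318

a_0 = 8: 8/1
a_1 = 10: 81/10
a_2 = 3: 251/31
a_3 = 1: 332/41
a_4 = 7: 2575/318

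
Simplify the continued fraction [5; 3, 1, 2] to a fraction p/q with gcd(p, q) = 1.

58/11

a_0 = 5: 5/1
a_1 = 3: 16/3
a_2 = 1: 21/4
a_3 = 2: 58/11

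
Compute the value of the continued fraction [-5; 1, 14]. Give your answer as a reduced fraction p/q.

-61/15

Start with 14.
1 + 1/(14/1) = 1 + 1/14 = 15/14
-5 + 1/(15/14) = -5 + 14/15 = -61/15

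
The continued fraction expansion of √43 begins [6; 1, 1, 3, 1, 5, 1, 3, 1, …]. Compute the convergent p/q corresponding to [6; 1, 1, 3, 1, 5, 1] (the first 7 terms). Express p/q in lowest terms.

400/61

a_0 = 6: 6/1
a_1 = 1: 7/1
a_2 = 1: 13/2
a_3 = 3: 46/7
a_4 = 1: 59/9
a_5 = 5: 341/52
a_6 = 1: 400/61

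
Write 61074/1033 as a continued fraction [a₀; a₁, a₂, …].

[59; 8, 7, 2, 8]

61074 ÷ 1033 → quotient 59, remainder 127
1033 ÷ 127 → quotient 8, remainder 17
127 ÷ 17 → quotient 7, remainder 8
17 ÷ 8 → quotient 2, remainder 1
8 ÷ 1 → quotient 8, remainder 0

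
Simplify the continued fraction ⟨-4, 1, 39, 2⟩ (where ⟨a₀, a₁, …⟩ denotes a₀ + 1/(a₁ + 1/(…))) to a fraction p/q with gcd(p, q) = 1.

-245/81

a_0 = -4: -4/1
a_1 = 1: -3/1
a_2 = 39: -121/40
a_3 = 2: -245/81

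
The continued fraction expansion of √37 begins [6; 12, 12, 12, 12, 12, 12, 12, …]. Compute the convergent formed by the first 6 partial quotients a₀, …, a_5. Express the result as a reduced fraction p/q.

Start with 12.
12 + 1/(12/1) = 12 + 1/12 = 145/12
12 + 1/(145/12) = 12 + 12/145 = 1752/145
12 + 1/(1752/145) = 12 + 145/1752 = 21169/1752
12 + 1/(21169/1752) = 12 + 1752/21169 = 255780/21169
6 + 1/(255780/21169) = 6 + 21169/255780 = 1555849/255780

1555849/255780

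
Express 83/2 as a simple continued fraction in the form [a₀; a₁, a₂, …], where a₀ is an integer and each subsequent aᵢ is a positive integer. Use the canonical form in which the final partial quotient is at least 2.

Apply division with remainder until the remainder is 0:
⌊83/2⌋ = 41, remainder 1
⌊2/1⌋ = 2, remainder 0

[41; 2]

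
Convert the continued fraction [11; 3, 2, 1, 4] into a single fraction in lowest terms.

531/47

Compute successive convergents:
a_0 = 11: 11/1
a_1 = 3: 34/3
a_2 = 2: 79/7
a_3 = 1: 113/10
a_4 = 4: 531/47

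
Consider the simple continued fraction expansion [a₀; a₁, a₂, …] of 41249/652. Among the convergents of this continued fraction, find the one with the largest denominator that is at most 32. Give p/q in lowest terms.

a_0 = 63: 63/1  (≤ bound)
a_1 = 3: 190/3  (≤ bound)
a_2 = 1: 253/4  (≤ bound)
a_3 = 3: 949/15  (≤ bound)
a_4 = 3: 3100/49  (> 32, stop)

949/15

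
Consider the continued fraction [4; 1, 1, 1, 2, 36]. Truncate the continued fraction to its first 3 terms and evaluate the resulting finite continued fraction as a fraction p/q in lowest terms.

9/2

a_0 = 4: 4/1
a_1 = 1: 5/1
a_2 = 1: 9/2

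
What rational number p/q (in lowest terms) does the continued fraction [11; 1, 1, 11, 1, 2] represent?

Starting at the tail and folding back:
Start with 2.
1 + 1/(2/1) = 1 + 1/2 = 3/2
11 + 1/(3/2) = 11 + 2/3 = 35/3
1 + 1/(35/3) = 1 + 3/35 = 38/35
1 + 1/(38/35) = 1 + 35/38 = 73/38
11 + 1/(73/38) = 11 + 38/73 = 841/73

841/73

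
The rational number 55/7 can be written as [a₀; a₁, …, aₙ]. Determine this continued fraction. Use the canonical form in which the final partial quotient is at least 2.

[7; 1, 6]

Repeatedly divide and take the remainder:
55 = 7·7 + 6, so a_0 = 7
7 = 1·6 + 1, so a_1 = 1
6 = 6·1 + 0, so a_2 = 6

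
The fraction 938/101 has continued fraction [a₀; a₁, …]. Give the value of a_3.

⌊938/101⌋ = 9, remainder 29
⌊101/29⌋ = 3, remainder 14
⌊29/14⌋ = 2, remainder 1
⌊14/1⌋ = 14, remainder 0

14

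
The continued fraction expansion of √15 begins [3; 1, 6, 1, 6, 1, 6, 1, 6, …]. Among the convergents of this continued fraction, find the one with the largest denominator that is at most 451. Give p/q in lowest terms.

1677/433

List convergents until the denominator exceeds the bound:
a_0 = 3: 3/1  (≤ bound)
a_1 = 1: 4/1  (≤ bound)
a_2 = 6: 27/7  (≤ bound)
a_3 = 1: 31/8  (≤ bound)
a_4 = 6: 213/55  (≤ bound)
a_5 = 1: 244/63  (≤ bound)
a_6 = 6: 1677/433  (≤ bound)
a_7 = 1: 1921/496  (> 451, stop)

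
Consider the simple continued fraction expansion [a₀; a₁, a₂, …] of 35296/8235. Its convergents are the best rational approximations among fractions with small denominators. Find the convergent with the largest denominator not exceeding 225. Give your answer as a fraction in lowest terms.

30/7

List convergents until the denominator exceeds the bound:
a_0 = 4: 4/1  (≤ bound)
a_1 = 3: 13/3  (≤ bound)
a_2 = 2: 30/7  (≤ bound)
a_3 = 53: 1603/374  (> 225, stop)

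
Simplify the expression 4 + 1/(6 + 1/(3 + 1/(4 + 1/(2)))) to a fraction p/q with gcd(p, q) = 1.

Compute successive convergents:
a_0 = 4: 4/1
a_1 = 6: 25/6
a_2 = 3: 79/19
a_3 = 4: 341/82
a_4 = 2: 761/183

761/183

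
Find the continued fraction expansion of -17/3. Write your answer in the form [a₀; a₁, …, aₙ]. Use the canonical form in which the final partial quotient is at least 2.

Repeatedly divide and take the remainder:
-17 = -6·3 + 1, so a_0 = -6
3 = 3·1 + 0, so a_1 = 3

[-6; 3]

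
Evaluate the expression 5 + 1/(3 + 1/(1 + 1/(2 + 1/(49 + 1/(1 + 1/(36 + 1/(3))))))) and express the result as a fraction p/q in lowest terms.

326978/62015

Work from the innermost term outward:
Start with 3.
36 + 1/(3/1) = 36 + 1/3 = 109/3
1 + 1/(109/3) = 1 + 3/109 = 112/109
49 + 1/(112/109) = 49 + 109/112 = 5597/112
2 + 1/(5597/112) = 2 + 112/5597 = 11306/5597
1 + 1/(11306/5597) = 1 + 5597/11306 = 16903/11306
3 + 1/(16903/11306) = 3 + 11306/16903 = 62015/16903
5 + 1/(62015/16903) = 5 + 16903/62015 = 326978/62015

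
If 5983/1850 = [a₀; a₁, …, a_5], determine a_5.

39

Repeatedly divide and take the remainder:
5983 ÷ 1850 → quotient 3, remainder 433
1850 ÷ 433 → quotient 4, remainder 118
433 ÷ 118 → quotient 3, remainder 79
118 ÷ 79 → quotient 1, remainder 39
79 ÷ 39 → quotient 2, remainder 1
39 ÷ 1 → quotient 39, remainder 0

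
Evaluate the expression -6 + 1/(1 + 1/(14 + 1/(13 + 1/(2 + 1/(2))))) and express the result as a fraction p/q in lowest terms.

Start with 2.
2 + 1/(2/1) = 2 + 1/2 = 5/2
13 + 1/(5/2) = 13 + 2/5 = 67/5
14 + 1/(67/5) = 14 + 5/67 = 943/67
1 + 1/(943/67) = 1 + 67/943 = 1010/943
-6 + 1/(1010/943) = -6 + 943/1010 = -5117/1010

-5117/1010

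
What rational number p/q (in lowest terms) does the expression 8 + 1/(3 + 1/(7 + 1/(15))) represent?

Starting at the tail and folding back:
Start with 15.
7 + 1/(15/1) = 7 + 1/15 = 106/15
3 + 1/(106/15) = 3 + 15/106 = 333/106
8 + 1/(333/106) = 8 + 106/333 = 2770/333

2770/333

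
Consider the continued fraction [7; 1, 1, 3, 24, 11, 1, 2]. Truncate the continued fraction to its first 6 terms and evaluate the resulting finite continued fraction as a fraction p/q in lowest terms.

Compute successive convergents:
a_0 = 7: 7/1
a_1 = 1: 8/1
a_2 = 1: 15/2
a_3 = 3: 53/7
a_4 = 24: 1287/170
a_5 = 11: 14210/1877

14210/1877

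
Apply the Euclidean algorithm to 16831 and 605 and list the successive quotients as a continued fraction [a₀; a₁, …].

[27; 1, 4, 1, 1, 4, 2, 5]

Repeatedly divide and take the remainder:
⌊16831/605⌋ = 27, remainder 496
⌊605/496⌋ = 1, remainder 109
⌊496/109⌋ = 4, remainder 60
⌊109/60⌋ = 1, remainder 49
⌊60/49⌋ = 1, remainder 11
⌊49/11⌋ = 4, remainder 5
⌊11/5⌋ = 2, remainder 1
⌊5/1⌋ = 5, remainder 0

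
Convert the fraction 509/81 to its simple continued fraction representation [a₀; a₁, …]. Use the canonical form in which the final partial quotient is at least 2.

[6; 3, 1, 1, 11]

509 = 6·81 + 23, so a_0 = 6
81 = 3·23 + 12, so a_1 = 3
23 = 1·12 + 11, so a_2 = 1
12 = 1·11 + 1, so a_3 = 1
11 = 11·1 + 0, so a_4 = 11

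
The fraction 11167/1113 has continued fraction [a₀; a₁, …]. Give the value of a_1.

11167 ÷ 1113 → quotient 10, remainder 37
1113 ÷ 37 → quotient 30, remainder 3

30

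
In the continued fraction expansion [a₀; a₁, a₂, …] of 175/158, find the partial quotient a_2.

3

⌊175/158⌋ = 1, remainder 17
⌊158/17⌋ = 9, remainder 5
⌊17/5⌋ = 3, remainder 2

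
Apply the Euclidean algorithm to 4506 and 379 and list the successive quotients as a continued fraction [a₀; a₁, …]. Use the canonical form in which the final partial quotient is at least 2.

Repeatedly divide and take the remainder:
4506 = 11·379 + 337, so a_0 = 11
379 = 1·337 + 42, so a_1 = 1
337 = 8·42 + 1, so a_2 = 8
42 = 42·1 + 0, so a_3 = 42

[11; 1, 8, 42]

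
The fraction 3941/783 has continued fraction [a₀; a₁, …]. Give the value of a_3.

Apply division with remainder until the remainder is 0:
3941 ÷ 783 → quotient 5, remainder 26
783 ÷ 26 → quotient 30, remainder 3
26 ÷ 3 → quotient 8, remainder 2
3 ÷ 2 → quotient 1, remainder 1

1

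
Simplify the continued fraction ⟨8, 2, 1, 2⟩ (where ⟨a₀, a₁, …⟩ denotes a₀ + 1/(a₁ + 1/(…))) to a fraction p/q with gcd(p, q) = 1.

67/8

Start with 2.
1 + 1/(2/1) = 1 + 1/2 = 3/2
2 + 1/(3/2) = 2 + 2/3 = 8/3
8 + 1/(8/3) = 8 + 3/8 = 67/8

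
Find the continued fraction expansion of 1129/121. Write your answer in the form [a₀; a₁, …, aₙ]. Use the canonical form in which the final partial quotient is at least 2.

1129 ÷ 121 → quotient 9, remainder 40
121 ÷ 40 → quotient 3, remainder 1
40 ÷ 1 → quotient 40, remainder 0

[9; 3, 40]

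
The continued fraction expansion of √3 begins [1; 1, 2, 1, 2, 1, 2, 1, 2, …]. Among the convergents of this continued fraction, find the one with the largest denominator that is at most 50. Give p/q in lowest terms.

71/41

List convergents until the denominator exceeds the bound:
a_0 = 1: 1/1  (≤ bound)
a_1 = 1: 2/1  (≤ bound)
a_2 = 2: 5/3  (≤ bound)
a_3 = 1: 7/4  (≤ bound)
a_4 = 2: 19/11  (≤ bound)
a_5 = 1: 26/15  (≤ bound)
a_6 = 2: 71/41  (≤ bound)
a_7 = 1: 97/56  (> 50, stop)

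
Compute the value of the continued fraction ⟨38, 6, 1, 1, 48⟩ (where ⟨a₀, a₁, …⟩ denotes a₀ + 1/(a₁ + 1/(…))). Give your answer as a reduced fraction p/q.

24075/631

Work from the innermost term outward:
Start with 48.
1 + 1/(48/1) = 1 + 1/48 = 49/48
1 + 1/(49/48) = 1 + 48/49 = 97/49
6 + 1/(97/49) = 6 + 49/97 = 631/97
38 + 1/(631/97) = 38 + 97/631 = 24075/631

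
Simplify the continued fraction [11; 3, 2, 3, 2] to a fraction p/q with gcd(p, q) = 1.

a_0 = 11: 11/1
a_1 = 3: 34/3
a_2 = 2: 79/7
a_3 = 3: 271/24
a_4 = 2: 621/55

621/55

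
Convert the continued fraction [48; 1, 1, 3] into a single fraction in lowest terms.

340/7

a_0 = 48: 48/1
a_1 = 1: 49/1
a_2 = 1: 97/2
a_3 = 3: 340/7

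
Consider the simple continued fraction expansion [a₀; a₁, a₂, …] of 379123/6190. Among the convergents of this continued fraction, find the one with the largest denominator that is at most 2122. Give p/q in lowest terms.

45752/747

a_0 = 61: 61/1  (≤ bound)
a_1 = 4: 245/4  (≤ bound)
a_2 = 26: 6431/105  (≤ bound)
a_3 = 2: 13107/214  (≤ bound)
a_4 = 3: 45752/747  (≤ bound)
a_5 = 8: 379123/6190  (> 2122, stop)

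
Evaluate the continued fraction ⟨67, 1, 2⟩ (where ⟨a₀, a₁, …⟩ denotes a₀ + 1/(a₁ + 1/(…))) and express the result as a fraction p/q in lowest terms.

203/3

Compute successive convergents:
a_0 = 67: 67/1
a_1 = 1: 68/1
a_2 = 2: 203/3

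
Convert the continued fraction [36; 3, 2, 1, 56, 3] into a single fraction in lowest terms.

Start with 3.
56 + 1/(3/1) = 56 + 1/3 = 169/3
1 + 1/(169/3) = 1 + 3/169 = 172/169
2 + 1/(172/169) = 2 + 169/172 = 513/172
3 + 1/(513/172) = 3 + 172/513 = 1711/513
36 + 1/(1711/513) = 36 + 513/1711 = 62109/1711

62109/1711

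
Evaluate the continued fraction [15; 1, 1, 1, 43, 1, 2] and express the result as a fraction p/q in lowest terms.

6250/399

a_0 = 15: 15/1
a_1 = 1: 16/1
a_2 = 1: 31/2
a_3 = 1: 47/3
a_4 = 43: 2052/131
a_5 = 1: 2099/134
a_6 = 2: 6250/399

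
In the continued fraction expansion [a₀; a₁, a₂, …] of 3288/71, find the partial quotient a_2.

3288 ÷ 71 → quotient 46, remainder 22
71 ÷ 22 → quotient 3, remainder 5
22 ÷ 5 → quotient 4, remainder 2

4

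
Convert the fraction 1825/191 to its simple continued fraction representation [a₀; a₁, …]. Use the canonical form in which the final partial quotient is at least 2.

[9; 1, 1, 4, 21]

Repeatedly divide and take the remainder:
1825 = 9·191 + 106, so a_0 = 9
191 = 1·106 + 85, so a_1 = 1
106 = 1·85 + 21, so a_2 = 1
85 = 4·21 + 1, so a_3 = 4
21 = 21·1 + 0, so a_4 = 21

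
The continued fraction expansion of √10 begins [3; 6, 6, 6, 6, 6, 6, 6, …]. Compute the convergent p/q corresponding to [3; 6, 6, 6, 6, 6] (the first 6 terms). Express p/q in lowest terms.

Compute successive convergents:
a_0 = 3: 3/1
a_1 = 6: 19/6
a_2 = 6: 117/37
a_3 = 6: 721/228
a_4 = 6: 4443/1405
a_5 = 6: 27379/8658

27379/8658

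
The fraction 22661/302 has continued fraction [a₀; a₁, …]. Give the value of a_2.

22661 = 75·302 + 11, so a_0 = 75
302 = 27·11 + 5, so a_1 = 27
11 = 2·5 + 1, so a_2 = 2

2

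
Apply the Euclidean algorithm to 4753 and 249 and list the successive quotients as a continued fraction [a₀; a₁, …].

[19; 11, 3, 7]

4753 ÷ 249 → quotient 19, remainder 22
249 ÷ 22 → quotient 11, remainder 7
22 ÷ 7 → quotient 3, remainder 1
7 ÷ 1 → quotient 7, remainder 0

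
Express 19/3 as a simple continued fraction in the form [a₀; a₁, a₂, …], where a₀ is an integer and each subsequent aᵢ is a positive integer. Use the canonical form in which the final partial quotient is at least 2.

[6; 3]

⌊19/3⌋ = 6, remainder 1
⌊3/1⌋ = 3, remainder 0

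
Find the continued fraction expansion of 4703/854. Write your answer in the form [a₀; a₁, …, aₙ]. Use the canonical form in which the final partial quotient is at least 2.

[5; 1, 1, 35, 12]

4703 ÷ 854 → quotient 5, remainder 433
854 ÷ 433 → quotient 1, remainder 421
433 ÷ 421 → quotient 1, remainder 12
421 ÷ 12 → quotient 35, remainder 1
12 ÷ 1 → quotient 12, remainder 0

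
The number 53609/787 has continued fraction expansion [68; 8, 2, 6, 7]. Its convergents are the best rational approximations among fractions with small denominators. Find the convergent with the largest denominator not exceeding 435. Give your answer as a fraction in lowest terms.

7493/110

List convergents until the denominator exceeds the bound:
a_0 = 68: 68/1  (≤ bound)
a_1 = 8: 545/8  (≤ bound)
a_2 = 2: 1158/17  (≤ bound)
a_3 = 6: 7493/110  (≤ bound)
a_4 = 7: 53609/787  (> 435, stop)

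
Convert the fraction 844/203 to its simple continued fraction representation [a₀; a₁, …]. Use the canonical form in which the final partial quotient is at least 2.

[4; 6, 2, 1, 10]

⌊844/203⌋ = 4, remainder 32
⌊203/32⌋ = 6, remainder 11
⌊32/11⌋ = 2, remainder 10
⌊11/10⌋ = 1, remainder 1
⌊10/1⌋ = 10, remainder 0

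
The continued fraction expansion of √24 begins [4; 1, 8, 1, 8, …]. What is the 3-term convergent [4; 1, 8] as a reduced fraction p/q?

Work from the innermost term outward:
Start with 8.
1 + 1/(8/1) = 1 + 1/8 = 9/8
4 + 1/(9/8) = 4 + 8/9 = 44/9

44/9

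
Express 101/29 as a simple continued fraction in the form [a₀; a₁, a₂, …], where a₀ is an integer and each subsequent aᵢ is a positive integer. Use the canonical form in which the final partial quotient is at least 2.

101 ÷ 29 → quotient 3, remainder 14
29 ÷ 14 → quotient 2, remainder 1
14 ÷ 1 → quotient 14, remainder 0

[3; 2, 14]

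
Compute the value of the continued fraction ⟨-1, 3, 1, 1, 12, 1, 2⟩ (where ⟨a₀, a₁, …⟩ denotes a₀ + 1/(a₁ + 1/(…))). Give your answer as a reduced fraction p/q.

a_0 = -1: -1/1
a_1 = 3: -2/3
a_2 = 1: -3/4
a_3 = 1: -5/7
a_4 = 12: -63/88
a_5 = 1: -68/95
a_6 = 2: -199/278

-199/278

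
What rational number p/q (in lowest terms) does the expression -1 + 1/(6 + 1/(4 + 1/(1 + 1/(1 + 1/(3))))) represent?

Start with 3.
1 + 1/(3/1) = 1 + 1/3 = 4/3
1 + 1/(4/3) = 1 + 3/4 = 7/4
4 + 1/(7/4) = 4 + 4/7 = 32/7
6 + 1/(32/7) = 6 + 7/32 = 199/32
-1 + 1/(199/32) = -1 + 32/199 = -167/199

-167/199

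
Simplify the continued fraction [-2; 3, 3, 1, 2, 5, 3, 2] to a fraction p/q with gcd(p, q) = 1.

a_0 = -2: -2/1
a_1 = 3: -5/3
a_2 = 3: -17/10
a_3 = 1: -22/13
a_4 = 2: -61/36
a_5 = 5: -327/193
a_6 = 3: -1042/615
a_7 = 2: -2411/1423

-2411/1423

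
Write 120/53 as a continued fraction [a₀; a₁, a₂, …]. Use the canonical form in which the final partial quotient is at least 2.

⌊120/53⌋ = 2, remainder 14
⌊53/14⌋ = 3, remainder 11
⌊14/11⌋ = 1, remainder 3
⌊11/3⌋ = 3, remainder 2
⌊3/2⌋ = 1, remainder 1
⌊2/1⌋ = 2, remainder 0

[2; 3, 1, 3, 1, 2]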